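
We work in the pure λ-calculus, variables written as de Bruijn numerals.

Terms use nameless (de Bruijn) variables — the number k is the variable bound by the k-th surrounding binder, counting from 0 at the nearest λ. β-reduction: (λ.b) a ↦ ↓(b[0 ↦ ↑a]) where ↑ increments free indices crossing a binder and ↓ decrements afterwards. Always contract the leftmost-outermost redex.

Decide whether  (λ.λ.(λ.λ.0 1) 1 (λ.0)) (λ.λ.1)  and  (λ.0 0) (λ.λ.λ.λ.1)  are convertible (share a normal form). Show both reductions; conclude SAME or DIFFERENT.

Term A:
  start: (λ.λ.(λ.λ.0 1) 1 (λ.0)) (λ.λ.1)
  step 1: λ.(λ.λ.0 1) (λ.λ.1) (λ.0)
  step 2: λ.(λ.0 (λ.λ.1)) (λ.0)
  step 3: λ.(λ.0) (λ.λ.1)
  step 4: λ.λ.λ.1

Term B:
  start: (λ.0 0) (λ.λ.λ.λ.1)
  step 1: (λ.λ.λ.λ.1) (λ.λ.λ.λ.1)
  step 2: λ.λ.λ.1

Answer: SAME — A ⇓ λ.λ.λ.1, B ⇓ λ.λ.λ.1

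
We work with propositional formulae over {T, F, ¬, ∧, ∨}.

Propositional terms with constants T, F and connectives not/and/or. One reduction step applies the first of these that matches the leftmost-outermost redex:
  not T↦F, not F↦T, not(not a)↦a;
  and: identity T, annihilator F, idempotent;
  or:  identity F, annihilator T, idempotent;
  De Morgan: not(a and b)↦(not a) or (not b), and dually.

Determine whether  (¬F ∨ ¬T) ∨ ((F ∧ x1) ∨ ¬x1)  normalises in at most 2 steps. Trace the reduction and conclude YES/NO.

Answer: NO — after 2 steps the term is T ∨ ((F ∧ x1) ∨ ¬x1), not yet normal

Derivation:
  start: (¬F ∨ ¬T) ∨ ((F ∧ x1) ∨ ¬x1)
  step 1: (T ∨ ¬T) ∨ ((F ∧ x1) ∨ ¬x1)
  step 2: T ∨ ((F ∧ x1) ∨ ¬x1)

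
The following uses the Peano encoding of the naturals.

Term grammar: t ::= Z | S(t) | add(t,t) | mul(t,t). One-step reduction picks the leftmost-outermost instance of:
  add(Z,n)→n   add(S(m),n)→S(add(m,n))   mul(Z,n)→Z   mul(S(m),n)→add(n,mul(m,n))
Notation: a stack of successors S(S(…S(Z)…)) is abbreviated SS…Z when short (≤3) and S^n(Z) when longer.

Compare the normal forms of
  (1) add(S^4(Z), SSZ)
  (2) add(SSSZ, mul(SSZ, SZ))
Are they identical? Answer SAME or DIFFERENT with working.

Answer: DIFFERENT — A ⇓ S^6(Z), B ⇓ S^5(Z)

Derivation:
Term A:
  start: add(S^4(Z), SSZ)
  [1] S(add(SSSZ, SSZ))
  [2] S(S(add(SSZ, SSZ)))
  [3] S(S(S(add(SZ, SSZ))))
  [4] S(S(S(S(add(Z, SSZ)))))
  [5] S^6(Z)

Term B:
  start: add(SSSZ, mul(SSZ, SZ))
  [1] S(add(SSZ, mul(SSZ, SZ)))
  [2] S(S(add(SZ, mul(SSZ, SZ))))
  [3] S(S(S(add(Z, mul(SSZ, SZ)))))
  [4] S(S(S(mul(SSZ, SZ))))
  [5] S(S(S(add(SZ, mul(SZ, SZ)))))
  [6] S(S(S(S(add(Z, mul(SZ, SZ))))))
  [7] S(S(S(S(mul(SZ, SZ)))))
  [8] S(S(S(S(add(SZ, mul(Z, SZ))))))
  [9] S(S(S(S(S(add(Z, mul(Z, SZ)))))))
  [10] S(S(S(S(S(mul(Z, SZ))))))
  [11] S^5(Z)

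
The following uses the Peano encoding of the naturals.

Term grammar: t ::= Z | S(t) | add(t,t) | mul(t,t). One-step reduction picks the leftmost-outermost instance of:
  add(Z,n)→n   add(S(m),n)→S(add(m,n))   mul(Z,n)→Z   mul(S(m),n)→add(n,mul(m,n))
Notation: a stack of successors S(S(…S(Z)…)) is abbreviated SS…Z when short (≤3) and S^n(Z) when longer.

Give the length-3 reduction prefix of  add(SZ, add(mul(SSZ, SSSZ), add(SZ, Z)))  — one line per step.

Answer: after 3 steps: S(add(add(SSSZ, mul(SZ, SSSZ)), add(SZ, Z)))

Reduction:
  start: add(SZ, add(mul(SSZ, SSSZ), add(SZ, Z)))
  →1  S(add(Z, add(mul(SSZ, SSSZ), add(SZ, Z))))
  →2  S(add(mul(SSZ, SSSZ), add(SZ, Z)))
  →3  S(add(add(SSSZ, mul(SZ, SSSZ)), add(SZ, Z)))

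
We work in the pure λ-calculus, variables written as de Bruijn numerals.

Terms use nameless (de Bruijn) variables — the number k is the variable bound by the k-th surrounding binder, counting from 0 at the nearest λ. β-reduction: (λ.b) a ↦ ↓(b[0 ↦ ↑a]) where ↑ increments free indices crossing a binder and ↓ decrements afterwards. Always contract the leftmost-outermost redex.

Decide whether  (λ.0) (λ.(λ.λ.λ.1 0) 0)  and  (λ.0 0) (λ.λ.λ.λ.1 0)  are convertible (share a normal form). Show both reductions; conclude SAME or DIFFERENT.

Term A:
  start: (λ.0) (λ.(λ.λ.λ.1 0) 0)
  step 1: λ.(λ.λ.λ.1 0) 0
  step 2: λ.λ.λ.1 0

Term B:
  start: (λ.0 0) (λ.λ.λ.λ.1 0)
  step 1: (λ.λ.λ.λ.1 0) (λ.λ.λ.λ.1 0)
  step 2: λ.λ.λ.1 0

Answer: SAME — A ⇓ λ.λ.λ.1 0, B ⇓ λ.λ.λ.1 0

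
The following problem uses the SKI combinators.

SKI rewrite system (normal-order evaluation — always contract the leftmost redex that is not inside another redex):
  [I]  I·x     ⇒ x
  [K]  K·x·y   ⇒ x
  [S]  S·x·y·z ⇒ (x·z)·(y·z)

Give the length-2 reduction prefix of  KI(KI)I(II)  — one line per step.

Answer: after 2 steps: I(II)

Working:
  start: KI(KI)I(II)
  →1  II(II)
  →2  I(II)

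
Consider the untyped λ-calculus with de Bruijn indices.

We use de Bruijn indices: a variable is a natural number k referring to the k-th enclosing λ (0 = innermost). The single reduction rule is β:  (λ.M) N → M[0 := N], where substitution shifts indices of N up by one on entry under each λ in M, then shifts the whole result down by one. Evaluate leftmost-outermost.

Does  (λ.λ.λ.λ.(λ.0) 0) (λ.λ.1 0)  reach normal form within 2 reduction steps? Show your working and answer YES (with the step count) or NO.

Answer: YES — reaches normal form λ.λ.λ.0 in 2 ≤ 2 steps

Working:
  start: (λ.λ.λ.λ.(λ.0) 0) (λ.λ.1 0)
  step 1: λ.λ.λ.(λ.0) 0
  step 2: λ.λ.λ.0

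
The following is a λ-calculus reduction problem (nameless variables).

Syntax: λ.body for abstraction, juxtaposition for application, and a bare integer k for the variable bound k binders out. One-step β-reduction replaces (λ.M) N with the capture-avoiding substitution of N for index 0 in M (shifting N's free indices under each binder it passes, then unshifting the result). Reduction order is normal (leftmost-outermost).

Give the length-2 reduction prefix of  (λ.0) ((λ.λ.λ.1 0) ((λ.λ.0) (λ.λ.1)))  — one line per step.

Answer: after 2 steps: λ.λ.1 0

Derivation:
  start: (λ.0) ((λ.λ.λ.1 0) ((λ.λ.0) (λ.λ.1)))
  →1  (λ.λ.λ.1 0) ((λ.λ.0) (λ.λ.1))
  →2  λ.λ.1 0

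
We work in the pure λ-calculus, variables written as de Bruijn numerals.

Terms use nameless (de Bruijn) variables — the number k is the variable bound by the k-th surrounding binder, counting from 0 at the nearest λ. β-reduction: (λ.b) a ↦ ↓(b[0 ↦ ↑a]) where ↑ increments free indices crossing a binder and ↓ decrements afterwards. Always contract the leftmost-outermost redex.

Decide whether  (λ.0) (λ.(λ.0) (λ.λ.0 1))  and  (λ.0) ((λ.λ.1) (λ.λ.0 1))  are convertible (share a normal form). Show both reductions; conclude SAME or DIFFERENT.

Term A:
  start: (λ.0) (λ.(λ.0) (λ.λ.0 1))
  →1  λ.(λ.0) (λ.λ.0 1)
  →2  λ.λ.λ.0 1

Term B:
  start: (λ.0) ((λ.λ.1) (λ.λ.0 1))
  →1  (λ.λ.1) (λ.λ.0 1)
  →2  λ.λ.λ.0 1

Answer: SAME — A ⇓ λ.λ.λ.0 1, B ⇓ λ.λ.λ.0 1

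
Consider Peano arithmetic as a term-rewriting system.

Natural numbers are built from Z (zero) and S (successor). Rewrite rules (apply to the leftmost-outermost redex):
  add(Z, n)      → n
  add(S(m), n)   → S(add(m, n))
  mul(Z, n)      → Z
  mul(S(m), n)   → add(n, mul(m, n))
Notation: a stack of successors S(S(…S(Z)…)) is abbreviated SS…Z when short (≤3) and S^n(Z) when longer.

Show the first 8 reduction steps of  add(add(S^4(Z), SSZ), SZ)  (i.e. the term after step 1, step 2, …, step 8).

Answer: after 8 steps: S(S(S(S(add(add(Z, SSZ), SZ)))))

Derivation:
  start: add(add(S^4(Z), SSZ), SZ)
  [1] add(S(add(SSSZ, SSZ)), SZ)
  [2] S(add(add(SSSZ, SSZ), SZ))
  [3] S(add(S(add(SSZ, SSZ)), SZ))
  [4] S(S(add(add(SSZ, SSZ), SZ)))
  [5] S(S(add(S(add(SZ, SSZ)), SZ)))
  [6] S(S(S(add(add(SZ, SSZ), SZ))))
  [7] S(S(S(add(S(add(Z, SSZ)), SZ))))
  [8] S(S(S(S(add(add(Z, SSZ), SZ)))))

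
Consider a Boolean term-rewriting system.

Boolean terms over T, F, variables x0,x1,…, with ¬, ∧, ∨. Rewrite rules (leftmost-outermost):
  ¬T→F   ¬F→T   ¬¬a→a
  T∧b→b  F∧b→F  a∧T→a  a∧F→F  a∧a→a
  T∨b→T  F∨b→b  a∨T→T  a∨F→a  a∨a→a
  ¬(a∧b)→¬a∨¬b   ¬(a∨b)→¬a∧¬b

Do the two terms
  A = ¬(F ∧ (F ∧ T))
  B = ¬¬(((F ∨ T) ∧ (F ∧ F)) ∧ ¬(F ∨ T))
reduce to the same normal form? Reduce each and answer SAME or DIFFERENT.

Answer: DIFFERENT — A ⇓ T, B ⇓ F

Working:
Term A:
  start: ¬(F ∧ (F ∧ T))
  →1  ¬F ∨ ¬(F ∧ T)
  →2  T ∨ ¬(F ∧ T)
  →3  T

Term B:
  start: ¬¬(((F ∨ T) ∧ (F ∧ F)) ∧ ¬(F ∨ T))
  →1  ((F ∨ T) ∧ (F ∧ F)) ∧ ¬(F ∨ T)
  →2  (T ∧ (F ∧ F)) ∧ ¬(F ∨ T)
  →3  (F ∧ F) ∧ ¬(F ∨ T)
  →4  F ∧ ¬(F ∨ T)
  →5  F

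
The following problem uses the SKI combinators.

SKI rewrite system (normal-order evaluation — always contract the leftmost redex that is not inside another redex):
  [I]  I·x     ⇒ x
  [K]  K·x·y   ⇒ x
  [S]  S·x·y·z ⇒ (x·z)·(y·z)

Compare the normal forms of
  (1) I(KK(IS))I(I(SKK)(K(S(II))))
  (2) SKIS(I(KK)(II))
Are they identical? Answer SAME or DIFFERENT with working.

Term A:
  start: I(KK(IS))I(I(SKK)(K(S(II))))
  [1] KK(IS)I(I(SKK)(K(S(II))))
  [2] KI(I(SKK)(K(S(II))))
  [3] I

Term B:
  start: SKIS(I(KK)(II))
  [1] KS(IS)(I(KK)(II))
  [2] S(I(KK)(II))
  [3] S(KK(II))
  [4] SK

Answer: DIFFERENT — A ⇓ I, B ⇓ SK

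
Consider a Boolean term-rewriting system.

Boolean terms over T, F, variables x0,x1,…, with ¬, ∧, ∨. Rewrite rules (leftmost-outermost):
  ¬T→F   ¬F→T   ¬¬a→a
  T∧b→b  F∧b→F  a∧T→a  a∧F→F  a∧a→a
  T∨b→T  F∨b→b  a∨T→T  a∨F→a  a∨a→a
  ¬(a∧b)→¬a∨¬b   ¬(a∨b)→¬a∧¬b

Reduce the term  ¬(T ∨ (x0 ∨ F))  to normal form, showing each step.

Answer: normal form = F  (in 3 steps)

Derivation:
  start: ¬(T ∨ (x0 ∨ F))
  step 1: ¬T ∧ ¬(x0 ∨ F)
  step 2: F ∧ ¬(x0 ∨ F)
  step 3: F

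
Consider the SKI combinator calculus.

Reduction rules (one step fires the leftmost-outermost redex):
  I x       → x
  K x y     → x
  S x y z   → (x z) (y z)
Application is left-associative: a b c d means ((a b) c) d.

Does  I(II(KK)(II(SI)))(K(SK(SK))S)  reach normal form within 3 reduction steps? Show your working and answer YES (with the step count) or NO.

  start: I(II(KK)(II(SI)))(K(SK(SK))S)
  step 1: II(KK)(II(SI))(K(SK(SK))S)
  step 2: I(KK)(II(SI))(K(SK(SK))S)
  step 3: KK(II(SI))(K(SK(SK))S)

Answer: NO — after 3 steps the term is KK(II(SI))(K(SK(SK))S), not yet normal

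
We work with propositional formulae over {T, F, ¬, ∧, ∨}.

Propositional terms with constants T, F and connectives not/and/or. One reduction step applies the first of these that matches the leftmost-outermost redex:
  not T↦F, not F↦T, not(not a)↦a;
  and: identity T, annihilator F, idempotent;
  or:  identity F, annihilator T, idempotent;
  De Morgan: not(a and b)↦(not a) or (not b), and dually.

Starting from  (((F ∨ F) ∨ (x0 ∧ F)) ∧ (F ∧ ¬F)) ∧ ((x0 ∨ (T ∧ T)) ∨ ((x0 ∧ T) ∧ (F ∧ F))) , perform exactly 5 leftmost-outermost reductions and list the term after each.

Answer: after 5 steps: F

Working:
  start: (((F ∨ F) ∨ (x0 ∧ F)) ∧ (F ∧ ¬F)) ∧ ((x0 ∨ (T ∧ T)) ∨ ((x0 ∧ T) ∧ (F ∧ F)))
  [1] ((F ∨ (x0 ∧ F)) ∧ (F ∧ ¬F)) ∧ ((x0 ∨ (T ∧ T)) ∨ ((x0 ∧ T) ∧ (F ∧ F)))
  [2] ((x0 ∧ F) ∧ (F ∧ ¬F)) ∧ ((x0 ∨ (T ∧ T)) ∨ ((x0 ∧ T) ∧ (F ∧ F)))
  [3] (F ∧ (F ∧ ¬F)) ∧ ((x0 ∨ (T ∧ T)) ∨ ((x0 ∧ T) ∧ (F ∧ F)))
  [4] F ∧ ((x0 ∨ (T ∧ T)) ∨ ((x0 ∧ T) ∧ (F ∧ F)))
  [5] F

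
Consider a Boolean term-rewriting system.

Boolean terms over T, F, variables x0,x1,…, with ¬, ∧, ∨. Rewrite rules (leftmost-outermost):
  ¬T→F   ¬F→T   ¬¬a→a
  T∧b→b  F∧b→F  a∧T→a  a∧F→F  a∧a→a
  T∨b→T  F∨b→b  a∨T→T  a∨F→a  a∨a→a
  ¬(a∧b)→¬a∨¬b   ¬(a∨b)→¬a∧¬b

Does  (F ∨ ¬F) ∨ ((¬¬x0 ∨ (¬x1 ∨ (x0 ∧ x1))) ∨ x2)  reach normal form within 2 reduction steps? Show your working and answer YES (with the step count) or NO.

  start: (F ∨ ¬F) ∨ ((¬¬x0 ∨ (¬x1 ∨ (x0 ∧ x1))) ∨ x2)
  →1  ¬F ∨ ((¬¬x0 ∨ (¬x1 ∨ (x0 ∧ x1))) ∨ x2)
  →2  T ∨ ((¬¬x0 ∨ (¬x1 ∨ (x0 ∧ x1))) ∨ x2)

Answer: NO — after 2 steps the term is T ∨ ((¬¬x0 ∨ (¬x1 ∨ (x0 ∧ x1))) ∨ x2), not yet normal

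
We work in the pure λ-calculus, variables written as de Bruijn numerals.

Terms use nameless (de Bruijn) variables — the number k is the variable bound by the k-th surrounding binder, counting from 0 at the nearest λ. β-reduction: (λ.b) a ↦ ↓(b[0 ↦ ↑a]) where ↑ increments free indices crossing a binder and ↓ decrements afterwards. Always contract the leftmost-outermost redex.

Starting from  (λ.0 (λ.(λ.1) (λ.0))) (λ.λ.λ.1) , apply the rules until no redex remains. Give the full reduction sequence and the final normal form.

Answer: normal form = λ.λ.1  (in 2 steps)

Derivation:
  start: (λ.0 (λ.(λ.1) (λ.0))) (λ.λ.λ.1)
  →1  (λ.λ.λ.1) (λ.(λ.1) (λ.0))
  →2  λ.λ.1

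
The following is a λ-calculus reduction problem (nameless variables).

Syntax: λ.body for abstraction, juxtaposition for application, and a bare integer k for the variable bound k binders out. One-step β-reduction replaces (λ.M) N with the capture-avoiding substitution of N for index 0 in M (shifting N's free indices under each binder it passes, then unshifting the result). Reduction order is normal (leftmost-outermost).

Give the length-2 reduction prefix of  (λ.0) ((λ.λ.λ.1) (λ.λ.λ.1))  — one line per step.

  start: (λ.0) ((λ.λ.λ.1) (λ.λ.λ.1))
  →1  (λ.λ.λ.1) (λ.λ.λ.1)
  →2  λ.λ.1

Answer: after 2 steps: λ.λ.1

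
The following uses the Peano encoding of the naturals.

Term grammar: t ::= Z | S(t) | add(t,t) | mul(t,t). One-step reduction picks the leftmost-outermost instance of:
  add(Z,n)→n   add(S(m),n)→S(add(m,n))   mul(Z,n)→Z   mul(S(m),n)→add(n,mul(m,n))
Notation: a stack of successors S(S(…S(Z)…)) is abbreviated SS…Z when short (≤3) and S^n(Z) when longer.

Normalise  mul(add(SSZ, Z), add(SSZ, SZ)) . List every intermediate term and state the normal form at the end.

  start: mul(add(SSZ, Z), add(SSZ, SZ))
  step 1: mul(S(add(SZ, Z)), add(SSZ, SZ))
  step 2: add(add(SSZ, SZ), mul(add(SZ, Z), add(SSZ, SZ)))
  step 3: add(S(add(SZ, SZ)), mul(add(SZ, Z), add(SSZ, SZ)))
  step 4: S(add(add(SZ, SZ), mul(add(SZ, Z), add(SSZ, SZ))))
  step 5: S(add(S(add(Z, SZ)), mul(add(SZ, Z), add(SSZ, SZ))))
  step 6: S(S(add(add(Z, SZ), mul(add(SZ, Z), add(SSZ, SZ)))))
  step 7: S(S(add(SZ, mul(add(SZ, Z), add(SSZ, SZ)))))
  step 8: S(S(S(add(Z, mul(add(SZ, Z), add(SSZ, SZ))))))
  step 9: S(S(S(mul(add(SZ, Z), add(SSZ, SZ)))))
  step 10: S(S(S(mul(S(add(Z, Z)), add(SSZ, SZ)))))
  step 11: S(S(S(add(add(SSZ, SZ), mul(add(Z, Z), add(SSZ, SZ))))))
  step 12: S(S(S(add(S(add(SZ, SZ)), mul(add(Z, Z), add(SSZ, SZ))))))
  step 13: S(S(S(S(add(add(SZ, SZ), mul(add(Z, Z), add(SSZ, SZ)))))))
  step 14: S(S(S(S(add(S(add(Z, SZ)), mul(add(Z, Z), add(SSZ, SZ)))))))
  step 15: S(S(S(S(S(add(add(Z, SZ), mul(add(Z, Z), add(SSZ, SZ))))))))
  step 16: S(S(S(S(S(add(SZ, mul(add(Z, Z), add(SSZ, SZ))))))))
  step 17: S(S(S(S(S(S(add(Z, mul(add(Z, Z), add(SSZ, SZ)))))))))
  step 18: S(S(S(S(S(S(mul(add(Z, Z), add(SSZ, SZ))))))))
  step 19: S(S(S(S(S(S(mul(Z, add(SSZ, SZ))))))))
  step 20: S^6(Z)

Answer: normal form = S^6(Z)  (in 20 steps)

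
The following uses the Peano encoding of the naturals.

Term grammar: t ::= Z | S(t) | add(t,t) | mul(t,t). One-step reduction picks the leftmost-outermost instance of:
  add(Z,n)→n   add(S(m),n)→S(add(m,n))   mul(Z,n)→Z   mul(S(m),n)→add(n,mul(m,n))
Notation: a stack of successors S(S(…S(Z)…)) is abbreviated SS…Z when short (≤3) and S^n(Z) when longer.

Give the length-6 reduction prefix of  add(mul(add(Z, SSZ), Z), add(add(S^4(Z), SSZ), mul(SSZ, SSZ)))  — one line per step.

Answer: after 6 steps: add(Z, add(add(S^4(Z), SSZ), mul(SSZ, SSZ)))

Derivation:
  start: add(mul(add(Z, SSZ), Z), add(add(S^4(Z), SSZ), mul(SSZ, SSZ)))
  →1  add(mul(SSZ, Z), add(add(S^4(Z), SSZ), mul(SSZ, SSZ)))
  →2  add(add(Z, mul(SZ, Z)), add(add(S^4(Z), SSZ), mul(SSZ, SSZ)))
  →3  add(mul(SZ, Z), add(add(S^4(Z), SSZ), mul(SSZ, SSZ)))
  →4  add(add(Z, mul(Z, Z)), add(add(S^4(Z), SSZ), mul(SSZ, SSZ)))
  →5  add(mul(Z, Z), add(add(S^4(Z), SSZ), mul(SSZ, SSZ)))
  →6  add(Z, add(add(S^4(Z), SSZ), mul(SSZ, SSZ)))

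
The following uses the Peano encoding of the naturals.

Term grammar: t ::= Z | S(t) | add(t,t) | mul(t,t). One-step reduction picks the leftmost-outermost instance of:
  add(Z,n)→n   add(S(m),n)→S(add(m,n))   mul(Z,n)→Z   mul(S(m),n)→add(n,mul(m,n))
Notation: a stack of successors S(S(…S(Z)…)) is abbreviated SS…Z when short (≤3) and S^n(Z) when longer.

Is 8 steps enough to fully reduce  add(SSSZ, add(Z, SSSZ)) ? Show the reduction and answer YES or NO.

  start: add(SSSZ, add(Z, SSSZ))
  →1  S(add(SSZ, add(Z, SSSZ)))
  →2  S(S(add(SZ, add(Z, SSSZ))))
  →3  S(S(S(add(Z, add(Z, SSSZ)))))
  →4  S(S(S(add(Z, SSSZ))))
  →5  S^6(Z)

Answer: YES — reaches normal form S^6(Z) in 5 ≤ 8 steps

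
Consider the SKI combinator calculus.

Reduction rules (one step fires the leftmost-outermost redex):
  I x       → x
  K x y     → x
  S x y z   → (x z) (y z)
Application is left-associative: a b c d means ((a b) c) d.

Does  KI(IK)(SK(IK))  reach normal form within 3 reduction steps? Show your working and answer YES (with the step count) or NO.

  start: KI(IK)(SK(IK))
  step 1: I(SK(IK))
  step 2: SK(IK)
  step 3: SKK

Answer: YES — reaches normal form SKK in 3 ≤ 3 steps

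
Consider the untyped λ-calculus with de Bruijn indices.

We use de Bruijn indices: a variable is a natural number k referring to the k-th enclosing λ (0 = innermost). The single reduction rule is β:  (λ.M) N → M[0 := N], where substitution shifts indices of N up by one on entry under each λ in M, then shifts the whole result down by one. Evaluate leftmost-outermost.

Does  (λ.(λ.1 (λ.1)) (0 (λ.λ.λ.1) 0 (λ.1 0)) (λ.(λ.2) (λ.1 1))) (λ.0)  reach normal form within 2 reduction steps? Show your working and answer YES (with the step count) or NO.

  start: (λ.(λ.1 (λ.1)) (0 (λ.λ.λ.1) 0 (λ.1 0)) (λ.(λ.2) (λ.1 1))) (λ.0)
  [1] (λ.(λ.0) (λ.1)) ((λ.0) (λ.λ.λ.1) (λ.0) (λ.(λ.0) 0)) (λ.(λ.λ.0) (λ.1 1))
  [2] (λ.0) (λ.(λ.0) (λ.λ.λ.1) (λ.0) (λ.(λ.0) 0)) (λ.(λ.λ.0) (λ.1 1))

Answer: NO — after 2 steps the term is (λ.0) (λ.(λ.0) (λ.λ.λ.1) (λ.0) (λ.(λ.0) 0)) (λ.(λ.λ.0) (λ.1 1)), not yet normal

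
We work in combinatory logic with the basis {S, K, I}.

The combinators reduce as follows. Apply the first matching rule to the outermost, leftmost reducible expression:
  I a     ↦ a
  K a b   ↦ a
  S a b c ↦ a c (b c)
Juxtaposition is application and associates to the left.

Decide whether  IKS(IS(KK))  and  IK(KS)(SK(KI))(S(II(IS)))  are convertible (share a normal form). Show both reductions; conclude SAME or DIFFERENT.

Answer: SAME — A ⇓ S, B ⇓ S

Reduction:
Term A:
  start: IKS(IS(KK))
  step 1: KS(IS(KK))
  step 2: S

Term B:
  start: IK(KS)(SK(KI))(S(II(IS)))
  step 1: K(KS)(SK(KI))(S(II(IS)))
  step 2: KS(S(II(IS)))
  step 3: S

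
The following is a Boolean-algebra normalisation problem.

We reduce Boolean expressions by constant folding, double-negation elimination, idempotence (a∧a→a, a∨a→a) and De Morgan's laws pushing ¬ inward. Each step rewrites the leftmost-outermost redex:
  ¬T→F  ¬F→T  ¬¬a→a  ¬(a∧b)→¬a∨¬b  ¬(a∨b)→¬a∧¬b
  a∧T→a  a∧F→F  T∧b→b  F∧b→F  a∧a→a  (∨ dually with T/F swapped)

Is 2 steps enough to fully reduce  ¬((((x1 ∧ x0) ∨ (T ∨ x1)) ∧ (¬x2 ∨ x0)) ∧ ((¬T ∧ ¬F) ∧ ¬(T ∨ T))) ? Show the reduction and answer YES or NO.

  start: ¬((((x1 ∧ x0) ∨ (T ∨ x1)) ∧ (¬x2 ∨ x0)) ∧ ((¬T ∧ ¬F) ∧ ¬(T ∨ T)))
  [1] ¬(((x1 ∧ x0) ∨ (T ∨ x1)) ∧ (¬x2 ∨ x0)) ∨ ¬((¬T ∧ ¬F) ∧ ¬(T ∨ T))
  [2] (¬((x1 ∧ x0) ∨ (T ∨ x1)) ∨ ¬(¬x2 ∨ x0)) ∨ ¬((¬T ∧ ¬F) ∧ ¬(T ∨ T))

Answer: NO — after 2 steps the term is (¬((x1 ∧ x0) ∨ (T ∨ x1)) ∨ ¬(¬x2 ∨ x0)) ∨ ¬((¬T ∧ ¬F) ∧ ¬(T ∨ T)), not yet normal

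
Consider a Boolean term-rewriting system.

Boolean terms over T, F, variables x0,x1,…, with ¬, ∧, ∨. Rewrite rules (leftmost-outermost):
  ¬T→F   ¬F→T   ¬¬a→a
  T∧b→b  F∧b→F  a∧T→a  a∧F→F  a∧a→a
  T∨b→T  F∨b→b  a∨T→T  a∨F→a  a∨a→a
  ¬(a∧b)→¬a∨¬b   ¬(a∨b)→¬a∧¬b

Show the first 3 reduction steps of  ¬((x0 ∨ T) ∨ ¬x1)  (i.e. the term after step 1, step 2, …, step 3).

  start: ¬((x0 ∨ T) ∨ ¬x1)
  →1  ¬(x0 ∨ T) ∧ ¬¬x1
  →2  (¬x0 ∧ ¬T) ∧ ¬¬x1
  →3  (¬x0 ∧ F) ∧ ¬¬x1

Answer: after 3 steps: (¬x0 ∧ F) ∧ ¬¬x1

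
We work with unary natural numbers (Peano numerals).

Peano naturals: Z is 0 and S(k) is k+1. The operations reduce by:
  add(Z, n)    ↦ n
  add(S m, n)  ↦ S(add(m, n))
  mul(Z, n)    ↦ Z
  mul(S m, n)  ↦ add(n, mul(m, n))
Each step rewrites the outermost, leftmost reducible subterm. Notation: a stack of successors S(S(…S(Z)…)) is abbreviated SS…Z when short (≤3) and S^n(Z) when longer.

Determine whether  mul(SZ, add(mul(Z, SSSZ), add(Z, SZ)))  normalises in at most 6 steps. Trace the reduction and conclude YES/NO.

  start: mul(SZ, add(mul(Z, SSSZ), add(Z, SZ)))
  →1  add(add(mul(Z, SSSZ), add(Z, SZ)), mul(Z, add(mul(Z, SSSZ), add(Z, SZ))))
  →2  add(add(Z, add(Z, SZ)), mul(Z, add(mul(Z, SSSZ), add(Z, SZ))))
  →3  add(add(Z, SZ), mul(Z, add(mul(Z, SSSZ), add(Z, SZ))))
  →4  add(SZ, mul(Z, add(mul(Z, SSSZ), add(Z, SZ))))
  →5  S(add(Z, mul(Z, add(mul(Z, SSSZ), add(Z, SZ)))))
  →6  S(mul(Z, add(mul(Z, SSSZ), add(Z, SZ))))

Answer: NO — after 6 steps the term is S(mul(Z, add(mul(Z, SSSZ), add(Z, SZ)))), not yet normal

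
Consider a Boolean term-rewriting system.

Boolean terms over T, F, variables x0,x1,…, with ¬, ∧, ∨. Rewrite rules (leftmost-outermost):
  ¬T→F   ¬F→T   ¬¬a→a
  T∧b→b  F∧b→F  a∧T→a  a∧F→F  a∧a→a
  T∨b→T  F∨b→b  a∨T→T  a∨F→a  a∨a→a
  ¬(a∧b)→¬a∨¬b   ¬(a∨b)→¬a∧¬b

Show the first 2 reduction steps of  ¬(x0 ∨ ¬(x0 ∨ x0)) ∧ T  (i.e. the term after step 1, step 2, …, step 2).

  start: ¬(x0 ∨ ¬(x0 ∨ x0)) ∧ T
  [1] ¬(x0 ∨ ¬(x0 ∨ x0))
  [2] ¬x0 ∧ ¬¬(x0 ∨ x0)

Answer: after 2 steps: ¬x0 ∧ ¬¬(x0 ∨ x0)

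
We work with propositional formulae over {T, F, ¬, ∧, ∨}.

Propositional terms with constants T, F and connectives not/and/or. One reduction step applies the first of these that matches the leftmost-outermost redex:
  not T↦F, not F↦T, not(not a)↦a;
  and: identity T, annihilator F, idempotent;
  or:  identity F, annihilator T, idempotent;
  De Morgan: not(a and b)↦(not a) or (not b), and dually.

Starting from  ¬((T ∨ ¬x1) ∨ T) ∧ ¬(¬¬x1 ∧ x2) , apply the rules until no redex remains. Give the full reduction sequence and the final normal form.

  start: ¬((T ∨ ¬x1) ∨ T) ∧ ¬(¬¬x1 ∧ x2)
  →1  (¬(T ∨ ¬x1) ∧ ¬T) ∧ ¬(¬¬x1 ∧ x2)
  →2  ((¬T ∧ ¬¬x1) ∧ ¬T) ∧ ¬(¬¬x1 ∧ x2)
  →3  ((F ∧ ¬¬x1) ∧ ¬T) ∧ ¬(¬¬x1 ∧ x2)
  →4  (F ∧ ¬T) ∧ ¬(¬¬x1 ∧ x2)
  →5  F ∧ ¬(¬¬x1 ∧ x2)
  →6  F

Answer: normal form = F  (in 6 steps)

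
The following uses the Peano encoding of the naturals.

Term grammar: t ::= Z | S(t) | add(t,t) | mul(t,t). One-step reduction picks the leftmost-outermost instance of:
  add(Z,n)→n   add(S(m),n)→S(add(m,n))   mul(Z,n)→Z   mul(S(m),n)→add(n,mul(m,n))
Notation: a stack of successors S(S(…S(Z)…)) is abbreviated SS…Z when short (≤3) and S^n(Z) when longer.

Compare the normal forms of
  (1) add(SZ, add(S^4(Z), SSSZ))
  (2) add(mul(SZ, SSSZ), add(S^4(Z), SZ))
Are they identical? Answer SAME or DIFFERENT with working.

Answer: SAME — A ⇓ S^8(Z), B ⇓ S^8(Z)

Derivation:
Term A:
  start: add(SZ, add(S^4(Z), SSSZ))
  [1] S(add(Z, add(S^4(Z), SSSZ)))
  [2] S(add(S^4(Z), SSSZ))
  [3] S(S(add(SSSZ, SSSZ)))
  [4] S(S(S(add(SSZ, SSSZ))))
  [5] S(S(S(S(add(SZ, SSSZ)))))
  [6] S(S(S(S(S(add(Z, SSSZ))))))
  [7] S^8(Z)

Term B:
  start: add(mul(SZ, SSSZ), add(S^4(Z), SZ))
  [1] add(add(SSSZ, mul(Z, SSSZ)), add(S^4(Z), SZ))
  [2] add(S(add(SSZ, mul(Z, SSSZ))), add(S^4(Z), SZ))
  [3] S(add(add(SSZ, mul(Z, SSSZ)), add(S^4(Z), SZ)))
  [4] S(add(S(add(SZ, mul(Z, SSSZ))), add(S^4(Z), SZ)))
  [5] S(S(add(add(SZ, mul(Z, SSSZ)), add(S^4(Z), SZ))))
  [6] S(S(add(S(add(Z, mul(Z, SSSZ))), add(S^4(Z), SZ))))
  [7] S(S(S(add(add(Z, mul(Z, SSSZ)), add(S^4(Z), SZ)))))
  [8] S(S(S(add(mul(Z, SSSZ), add(S^4(Z), SZ)))))
  [9] S(S(S(add(Z, add(S^4(Z), SZ)))))
  [10] S(S(S(add(S^4(Z), SZ))))
  [11] S(S(S(S(add(SSSZ, SZ)))))
  [12] S(S(S(S(S(add(SSZ, SZ))))))
  [13] S(S(S(S(S(S(add(SZ, SZ)))))))
  [14] S(S(S(S(S(S(S(add(Z, SZ))))))))
  [15] S^8(Z)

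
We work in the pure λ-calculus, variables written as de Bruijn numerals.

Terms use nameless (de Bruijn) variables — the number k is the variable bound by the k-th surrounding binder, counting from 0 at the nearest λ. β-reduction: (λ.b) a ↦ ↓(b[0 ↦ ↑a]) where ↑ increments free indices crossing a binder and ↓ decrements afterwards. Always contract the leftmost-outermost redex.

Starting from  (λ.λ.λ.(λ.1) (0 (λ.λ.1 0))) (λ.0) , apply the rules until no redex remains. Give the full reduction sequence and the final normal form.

Answer: normal form = λ.λ.0  (in 2 steps)

Reduction:
  start: (λ.λ.λ.(λ.1) (0 (λ.λ.1 0))) (λ.0)
  step 1: λ.λ.(λ.1) (0 (λ.λ.1 0))
  step 2: λ.λ.0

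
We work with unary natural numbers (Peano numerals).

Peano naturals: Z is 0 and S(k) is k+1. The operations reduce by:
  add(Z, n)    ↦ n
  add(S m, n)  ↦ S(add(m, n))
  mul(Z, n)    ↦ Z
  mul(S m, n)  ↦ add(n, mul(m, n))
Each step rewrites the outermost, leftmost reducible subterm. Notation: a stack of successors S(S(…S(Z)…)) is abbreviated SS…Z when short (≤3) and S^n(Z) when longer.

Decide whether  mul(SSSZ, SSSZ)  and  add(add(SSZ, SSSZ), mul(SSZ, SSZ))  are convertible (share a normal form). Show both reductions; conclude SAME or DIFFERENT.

Term A:
  start: mul(SSSZ, SSSZ)
  [1] add(SSSZ, mul(SSZ, SSSZ))
  [2] S(add(SSZ, mul(SSZ, SSSZ)))
  [3] S(S(add(SZ, mul(SSZ, SSSZ))))
  [4] S(S(S(add(Z, mul(SSZ, SSSZ)))))
  [5] S(S(S(mul(SSZ, SSSZ))))
  [6] S(S(S(add(SSSZ, mul(SZ, SSSZ)))))
  [7] S(S(S(S(add(SSZ, mul(SZ, SSSZ))))))
  [8] S(S(S(S(S(add(SZ, mul(SZ, SSSZ)))))))
  [9] S(S(S(S(S(S(add(Z, mul(SZ, SSSZ))))))))
  [10] S(S(S(S(S(S(mul(SZ, SSSZ)))))))
  [11] S(S(S(S(S(S(add(SSSZ, mul(Z, SSSZ))))))))
  [12] S(S(S(S(S(S(S(add(SSZ, mul(Z, SSSZ)))))))))
  [13] S(S(S(S(S(S(S(S(add(SZ, mul(Z, SSSZ))))))))))
  [14] S(S(S(S(S(S(S(S(S(add(Z, mul(Z, SSSZ)))))))))))
  [15] S(S(S(S(S(S(S(S(S(mul(Z, SSSZ))))))))))
  [16] S^9(Z)

Term B:
  start: add(add(SSZ, SSSZ), mul(SSZ, SSZ))
  [1] add(S(add(SZ, SSSZ)), mul(SSZ, SSZ))
  [2] S(add(add(SZ, SSSZ), mul(SSZ, SSZ)))
  [3] S(add(S(add(Z, SSSZ)), mul(SSZ, SSZ)))
  [4] S(S(add(add(Z, SSSZ), mul(SSZ, SSZ))))
  [5] S(S(add(SSSZ, mul(SSZ, SSZ))))
  [6] S(S(S(add(SSZ, mul(SSZ, SSZ)))))
  [7] S(S(S(S(add(SZ, mul(SSZ, SSZ))))))
  [8] S(S(S(S(S(add(Z, mul(SSZ, SSZ)))))))
  [9] S(S(S(S(S(mul(SSZ, SSZ))))))
  [10] S(S(S(S(S(add(SSZ, mul(SZ, SSZ)))))))
  [11] S(S(S(S(S(S(add(SZ, mul(SZ, SSZ))))))))
  [12] S(S(S(S(S(S(S(add(Z, mul(SZ, SSZ)))))))))
  [13] S(S(S(S(S(S(S(mul(SZ, SSZ))))))))
  [14] S(S(S(S(S(S(S(add(SSZ, mul(Z, SSZ)))))))))
  [15] S(S(S(S(S(S(S(S(add(SZ, mul(Z, SSZ))))))))))
  [16] S(S(S(S(S(S(S(S(S(add(Z, mul(Z, SSZ)))))))))))
  [17] S(S(S(S(S(S(S(S(S(mul(Z, SSZ))))))))))
  [18] S^9(Z)

Answer: SAME — A ⇓ S^9(Z), B ⇓ S^9(Z)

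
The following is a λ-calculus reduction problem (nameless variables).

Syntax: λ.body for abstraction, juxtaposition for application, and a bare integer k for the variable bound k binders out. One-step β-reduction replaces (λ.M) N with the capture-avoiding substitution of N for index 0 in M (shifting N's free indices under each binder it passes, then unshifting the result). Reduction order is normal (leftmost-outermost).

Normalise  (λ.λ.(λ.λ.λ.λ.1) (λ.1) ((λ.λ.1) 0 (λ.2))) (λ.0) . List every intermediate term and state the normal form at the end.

  start: (λ.λ.(λ.λ.λ.λ.1) (λ.1) ((λ.λ.1) 0 (λ.2))) (λ.0)
  →1  λ.(λ.λ.λ.λ.1) (λ.1) ((λ.λ.1) 0 (λ.λ.0))
  →2  λ.(λ.λ.λ.1) ((λ.λ.1) 0 (λ.λ.0))
  →3  λ.λ.λ.1

Answer: normal form = λ.λ.λ.1  (in 3 steps)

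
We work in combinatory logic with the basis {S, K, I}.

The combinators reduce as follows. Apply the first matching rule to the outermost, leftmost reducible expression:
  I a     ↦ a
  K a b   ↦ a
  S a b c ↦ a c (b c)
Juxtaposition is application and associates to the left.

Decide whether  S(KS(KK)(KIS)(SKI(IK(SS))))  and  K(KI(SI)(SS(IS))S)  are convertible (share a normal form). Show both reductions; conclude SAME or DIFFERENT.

Answer: DIFFERENT — A ⇓ S(SI(K(SS))), B ⇓ K(SS(SS))

Derivation:
Term A:
  start: S(KS(KK)(KIS)(SKI(IK(SS))))
  step 1: S(S(KIS)(SKI(IK(SS))))
  step 2: S(SI(SKI(IK(SS))))
  step 3: S(SI(K(IK(SS))(I(IK(SS)))))
  step 4: S(SI(IK(SS)))
  step 5: S(SI(K(SS)))

Term B:
  start: K(KI(SI)(SS(IS))S)
  step 1: K(I(SS(IS))S)
  step 2: K(SS(IS)S)
  step 3: K(SS(ISS))
  step 4: K(SS(SS))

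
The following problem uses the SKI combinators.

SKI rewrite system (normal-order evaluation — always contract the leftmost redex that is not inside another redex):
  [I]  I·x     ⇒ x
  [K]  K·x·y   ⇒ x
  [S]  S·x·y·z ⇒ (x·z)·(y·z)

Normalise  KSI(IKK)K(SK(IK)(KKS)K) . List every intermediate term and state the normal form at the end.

Answer: normal form = K(K(KK))  (in 7 steps)

Working:
  start: KSI(IKK)K(SK(IK)(KKS)K)
  step 1: S(IKK)K(SK(IK)(KKS)K)
  step 2: IKK(SK(IK)(KKS)K)(K(SK(IK)(KKS)K))
  step 3: KK(SK(IK)(KKS)K)(K(SK(IK)(KKS)K))
  step 4: K(K(SK(IK)(KKS)K))
  step 5: K(K(K(KKS)(IK(KKS))K))
  step 6: K(K(KKSK))
  step 7: K(K(KK))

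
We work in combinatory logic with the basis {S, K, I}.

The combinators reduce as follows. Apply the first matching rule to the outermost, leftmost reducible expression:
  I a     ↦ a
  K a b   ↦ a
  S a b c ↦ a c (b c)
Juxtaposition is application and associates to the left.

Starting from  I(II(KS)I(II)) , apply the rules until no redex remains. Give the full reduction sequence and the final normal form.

  start: I(II(KS)I(II))
  step 1: II(KS)I(II)
  step 2: I(KS)I(II)
  step 3: KSI(II)
  step 4: S(II)
  step 5: SI

Answer: normal form = SI  (in 5 steps)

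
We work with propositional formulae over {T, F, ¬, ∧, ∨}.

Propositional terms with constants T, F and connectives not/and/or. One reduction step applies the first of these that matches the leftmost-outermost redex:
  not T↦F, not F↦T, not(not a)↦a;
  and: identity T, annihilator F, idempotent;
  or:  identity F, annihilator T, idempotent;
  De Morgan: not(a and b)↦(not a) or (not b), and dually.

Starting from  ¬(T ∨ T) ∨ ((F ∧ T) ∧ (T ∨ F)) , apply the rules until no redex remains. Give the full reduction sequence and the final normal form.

Answer: normal form = F  (in 6 steps)

Derivation:
  start: ¬(T ∨ T) ∨ ((F ∧ T) ∧ (T ∨ F))
  →1  (¬T ∧ ¬T) ∨ ((F ∧ T) ∧ (T ∨ F))
  →2  ¬T ∨ ((F ∧ T) ∧ (T ∨ F))
  →3  F ∨ ((F ∧ T) ∧ (T ∨ F))
  →4  (F ∧ T) ∧ (T ∨ F)
  →5  F ∧ (T ∨ F)
  →6  F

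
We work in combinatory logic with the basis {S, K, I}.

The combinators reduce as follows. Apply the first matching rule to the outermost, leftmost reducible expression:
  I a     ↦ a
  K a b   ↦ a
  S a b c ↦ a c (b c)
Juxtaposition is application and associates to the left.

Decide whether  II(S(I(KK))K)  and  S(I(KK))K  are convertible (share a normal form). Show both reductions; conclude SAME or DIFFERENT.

Term A:
  start: II(S(I(KK))K)
  step 1: I(S(I(KK))K)
  step 2: S(I(KK))K
  step 3: S(KK)K

Term B:
  start: S(I(KK))K
  step 1: S(KK)K

Answer: SAME — A ⇓ S(KK)K, B ⇓ S(KK)K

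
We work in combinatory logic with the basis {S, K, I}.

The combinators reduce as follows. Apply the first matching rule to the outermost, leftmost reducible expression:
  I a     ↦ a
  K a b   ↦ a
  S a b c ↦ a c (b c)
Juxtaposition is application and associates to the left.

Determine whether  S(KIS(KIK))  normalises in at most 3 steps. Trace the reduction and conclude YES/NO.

  start: S(KIS(KIK))
  [1] S(I(KIK))
  [2] S(KIK)
  [3] SI

Answer: YES — reaches normal form SI in 3 ≤ 3 steps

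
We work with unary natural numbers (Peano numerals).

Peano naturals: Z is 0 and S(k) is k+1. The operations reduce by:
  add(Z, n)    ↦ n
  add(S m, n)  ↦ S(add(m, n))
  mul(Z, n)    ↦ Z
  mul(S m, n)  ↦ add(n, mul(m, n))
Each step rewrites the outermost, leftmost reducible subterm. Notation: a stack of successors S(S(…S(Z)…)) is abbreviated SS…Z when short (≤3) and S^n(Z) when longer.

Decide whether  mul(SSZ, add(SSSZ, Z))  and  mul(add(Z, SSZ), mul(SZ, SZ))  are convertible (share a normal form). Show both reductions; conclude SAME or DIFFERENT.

Answer: DIFFERENT — A ⇓ S^6(Z), B ⇓ SSZ

Reduction:
Term A:
  start: mul(SSZ, add(SSSZ, Z))
  [1] add(add(SSSZ, Z), mul(SZ, add(SSSZ, Z)))
  [2] add(S(add(SSZ, Z)), mul(SZ, add(SSSZ, Z)))
  [3] S(add(add(SSZ, Z), mul(SZ, add(SSSZ, Z))))
  [4] S(add(S(add(SZ, Z)), mul(SZ, add(SSSZ, Z))))
  [5] S(S(add(add(SZ, Z), mul(SZ, add(SSSZ, Z)))))
  [6] S(S(add(S(add(Z, Z)), mul(SZ, add(SSSZ, Z)))))
  [7] S(S(S(add(add(Z, Z), mul(SZ, add(SSSZ, Z))))))
  [8] S(S(S(add(Z, mul(SZ, add(SSSZ, Z))))))
  [9] S(S(S(mul(SZ, add(SSSZ, Z)))))
  [10] S(S(S(add(add(SSSZ, Z), mul(Z, add(SSSZ, Z))))))
  [11] S(S(S(add(S(add(SSZ, Z)), mul(Z, add(SSSZ, Z))))))
  [12] S(S(S(S(add(add(SSZ, Z), mul(Z, add(SSSZ, Z)))))))
  [13] S(S(S(S(add(S(add(SZ, Z)), mul(Z, add(SSSZ, Z)))))))
  [14] S(S(S(S(S(add(add(SZ, Z), mul(Z, add(SSSZ, Z))))))))
  [15] S(S(S(S(S(add(S(add(Z, Z)), mul(Z, add(SSSZ, Z))))))))
  [16] S(S(S(S(S(S(add(add(Z, Z), mul(Z, add(SSSZ, Z)))))))))
  [17] S(S(S(S(S(S(add(Z, mul(Z, add(SSSZ, Z)))))))))
  [18] S(S(S(S(S(S(mul(Z, add(SSSZ, Z))))))))
  [19] S^6(Z)

Term B:
  start: mul(add(Z, SSZ), mul(SZ, SZ))
  [1] mul(SSZ, mul(SZ, SZ))
  [2] add(mul(SZ, SZ), mul(SZ, mul(SZ, SZ)))
  [3] add(add(SZ, mul(Z, SZ)), mul(SZ, mul(SZ, SZ)))
  [4] add(S(add(Z, mul(Z, SZ))), mul(SZ, mul(SZ, SZ)))
  [5] S(add(add(Z, mul(Z, SZ)), mul(SZ, mul(SZ, SZ))))
  [6] S(add(mul(Z, SZ), mul(SZ, mul(SZ, SZ))))
  [7] S(add(Z, mul(SZ, mul(SZ, SZ))))
  [8] S(mul(SZ, mul(SZ, SZ)))
  [9] S(add(mul(SZ, SZ), mul(Z, mul(SZ, SZ))))
  [10] S(add(add(SZ, mul(Z, SZ)), mul(Z, mul(SZ, SZ))))
  [11] S(add(S(add(Z, mul(Z, SZ))), mul(Z, mul(SZ, SZ))))
  [12] S(S(add(add(Z, mul(Z, SZ)), mul(Z, mul(SZ, SZ)))))
  [13] S(S(add(mul(Z, SZ), mul(Z, mul(SZ, SZ)))))
  [14] S(S(add(Z, mul(Z, mul(SZ, SZ)))))
  [15] S(S(mul(Z, mul(SZ, SZ))))
  [16] SSZ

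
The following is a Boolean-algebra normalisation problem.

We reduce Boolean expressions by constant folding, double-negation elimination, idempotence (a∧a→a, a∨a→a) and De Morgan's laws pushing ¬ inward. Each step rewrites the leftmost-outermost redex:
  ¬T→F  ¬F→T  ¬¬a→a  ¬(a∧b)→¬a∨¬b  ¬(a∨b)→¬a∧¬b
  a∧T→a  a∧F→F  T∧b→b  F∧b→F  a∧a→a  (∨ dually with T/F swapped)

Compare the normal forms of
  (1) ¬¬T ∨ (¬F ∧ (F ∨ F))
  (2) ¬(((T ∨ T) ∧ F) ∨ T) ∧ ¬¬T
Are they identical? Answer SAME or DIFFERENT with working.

Answer: DIFFERENT — A ⇓ T, B ⇓ F

Working:
Term A:
  start: ¬¬T ∨ (¬F ∧ (F ∨ F))
  step 1: T ∨ (¬F ∧ (F ∨ F))
  step 2: T

Term B:
  start: ¬(((T ∨ T) ∧ F) ∨ T) ∧ ¬¬T
  step 1: (¬((T ∨ T) ∧ F) ∧ ¬T) ∧ ¬¬T
  step 2: ((¬(T ∨ T) ∨ ¬F) ∧ ¬T) ∧ ¬¬T
  step 3: (((¬T ∧ ¬T) ∨ ¬F) ∧ ¬T) ∧ ¬¬T
  step 4: ((¬T ∨ ¬F) ∧ ¬T) ∧ ¬¬T
  step 5: ((F ∨ ¬F) ∧ ¬T) ∧ ¬¬T
  step 6: (¬F ∧ ¬T) ∧ ¬¬T
  step 7: (T ∧ ¬T) ∧ ¬¬T
  step 8: ¬T ∧ ¬¬T
  step 9: F ∧ ¬¬T
  step 10: F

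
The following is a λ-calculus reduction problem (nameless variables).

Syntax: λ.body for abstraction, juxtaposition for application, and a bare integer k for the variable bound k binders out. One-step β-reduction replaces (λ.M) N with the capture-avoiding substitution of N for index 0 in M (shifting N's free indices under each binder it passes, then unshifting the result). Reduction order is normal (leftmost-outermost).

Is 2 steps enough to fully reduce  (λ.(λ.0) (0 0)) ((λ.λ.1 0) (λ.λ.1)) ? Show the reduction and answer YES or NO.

Answer: NO — after 2 steps the term is (λ.λ.1 0) (λ.λ.1) ((λ.λ.1 0) (λ.λ.1)), not yet normal

Reduction:
  start: (λ.(λ.0) (0 0)) ((λ.λ.1 0) (λ.λ.1))
  step 1: (λ.0) ((λ.λ.1 0) (λ.λ.1) ((λ.λ.1 0) (λ.λ.1)))
  step 2: (λ.λ.1 0) (λ.λ.1) ((λ.λ.1 0) (λ.λ.1))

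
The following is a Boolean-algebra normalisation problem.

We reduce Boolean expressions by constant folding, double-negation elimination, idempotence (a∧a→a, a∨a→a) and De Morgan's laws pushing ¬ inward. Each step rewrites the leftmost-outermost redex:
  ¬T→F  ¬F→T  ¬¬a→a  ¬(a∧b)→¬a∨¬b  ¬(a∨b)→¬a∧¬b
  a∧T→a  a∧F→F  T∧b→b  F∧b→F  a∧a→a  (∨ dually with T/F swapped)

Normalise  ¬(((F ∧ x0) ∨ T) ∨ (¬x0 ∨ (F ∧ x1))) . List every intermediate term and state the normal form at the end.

Answer: normal form = F  (in 8 steps)

Working:
  start: ¬(((F ∧ x0) ∨ T) ∨ (¬x0 ∨ (F ∧ x1)))
  [1] ¬((F ∧ x0) ∨ T) ∧ ¬(¬x0 ∨ (F ∧ x1))
  [2] (¬(F ∧ x0) ∧ ¬T) ∧ ¬(¬x0 ∨ (F ∧ x1))
  [3] ((¬F ∨ ¬x0) ∧ ¬T) ∧ ¬(¬x0 ∨ (F ∧ x1))
  [4] ((T ∨ ¬x0) ∧ ¬T) ∧ ¬(¬x0 ∨ (F ∧ x1))
  [5] (T ∧ ¬T) ∧ ¬(¬x0 ∨ (F ∧ x1))
  [6] ¬T ∧ ¬(¬x0 ∨ (F ∧ x1))
  [7] F ∧ ¬(¬x0 ∨ (F ∧ x1))
  [8] F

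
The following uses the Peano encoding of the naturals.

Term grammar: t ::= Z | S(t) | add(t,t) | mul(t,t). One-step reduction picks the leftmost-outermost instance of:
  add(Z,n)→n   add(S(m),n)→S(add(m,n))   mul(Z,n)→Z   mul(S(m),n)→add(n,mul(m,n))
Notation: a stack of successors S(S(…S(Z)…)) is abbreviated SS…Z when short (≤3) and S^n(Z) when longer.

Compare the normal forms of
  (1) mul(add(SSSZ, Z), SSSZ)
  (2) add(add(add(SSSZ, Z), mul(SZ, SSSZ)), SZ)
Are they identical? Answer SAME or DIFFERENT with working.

Term A:
  start: mul(add(SSSZ, Z), SSSZ)
  [1] mul(S(add(SSZ, Z)), SSSZ)
  [2] add(SSSZ, mul(add(SSZ, Z), SSSZ))
  [3] S(add(SSZ, mul(add(SSZ, Z), SSSZ)))
  [4] S(S(add(SZ, mul(add(SSZ, Z), SSSZ))))
  [5] S(S(S(add(Z, mul(add(SSZ, Z), SSSZ)))))
  [6] S(S(S(mul(add(SSZ, Z), SSSZ))))
  [7] S(S(S(mul(S(add(SZ, Z)), SSSZ))))
  [8] S(S(S(add(SSSZ, mul(add(SZ, Z), SSSZ)))))
  [9] S(S(S(S(add(SSZ, mul(add(SZ, Z), SSSZ))))))
  [10] S(S(S(S(S(add(SZ, mul(add(SZ, Z), SSSZ)))))))
  [11] S(S(S(S(S(S(add(Z, mul(add(SZ, Z), SSSZ))))))))
  [12] S(S(S(S(S(S(mul(add(SZ, Z), SSSZ)))))))
  [13] S(S(S(S(S(S(mul(S(add(Z, Z)), SSSZ)))))))
  [14] S(S(S(S(S(S(add(SSSZ, mul(add(Z, Z), SSSZ))))))))
  [15] S(S(S(S(S(S(S(add(SSZ, mul(add(Z, Z), SSSZ)))))))))
  [16] S(S(S(S(S(S(S(S(add(SZ, mul(add(Z, Z), SSSZ))))))))))
  [17] S(S(S(S(S(S(S(S(S(add(Z, mul(add(Z, Z), SSSZ)))))))))))
  [18] S(S(S(S(S(S(S(S(S(mul(add(Z, Z), SSSZ))))))))))
  [19] S(S(S(S(S(S(S(S(S(mul(Z, SSSZ))))))))))
  [20] S^9(Z)

Term B:
  start: add(add(add(SSSZ, Z), mul(SZ, SSSZ)), SZ)
  [1] add(add(S(add(SSZ, Z)), mul(SZ, SSSZ)), SZ)
  [2] add(S(add(add(SSZ, Z), mul(SZ, SSSZ))), SZ)
  [3] S(add(add(add(SSZ, Z), mul(SZ, SSSZ)), SZ))
  [4] S(add(add(S(add(SZ, Z)), mul(SZ, SSSZ)), SZ))
  [5] S(add(S(add(add(SZ, Z), mul(SZ, SSSZ))), SZ))
  [6] S(S(add(add(add(SZ, Z), mul(SZ, SSSZ)), SZ)))
  [7] S(S(add(add(S(add(Z, Z)), mul(SZ, SSSZ)), SZ)))
  [8] S(S(add(S(add(add(Z, Z), mul(SZ, SSSZ))), SZ)))
  [9] S(S(S(add(add(add(Z, Z), mul(SZ, SSSZ)), SZ))))
  [10] S(S(S(add(add(Z, mul(SZ, SSSZ)), SZ))))
  [11] S(S(S(add(mul(SZ, SSSZ), SZ))))
  [12] S(S(S(add(add(SSSZ, mul(Z, SSSZ)), SZ))))
  [13] S(S(S(add(S(add(SSZ, mul(Z, SSSZ))), SZ))))
  [14] S(S(S(S(add(add(SSZ, mul(Z, SSSZ)), SZ)))))
  [15] S(S(S(S(add(S(add(SZ, mul(Z, SSSZ))), SZ)))))
  [16] S(S(S(S(S(add(add(SZ, mul(Z, SSSZ)), SZ))))))
  [17] S(S(S(S(S(add(S(add(Z, mul(Z, SSSZ))), SZ))))))
  [18] S(S(S(S(S(S(add(add(Z, mul(Z, SSSZ)), SZ)))))))
  [19] S(S(S(S(S(S(add(mul(Z, SSSZ), SZ)))))))
  [20] S(S(S(S(S(S(add(Z, SZ)))))))
  [21] S^7(Z)

Answer: DIFFERENT — A ⇓ S^9(Z), B ⇓ S^7(Z)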